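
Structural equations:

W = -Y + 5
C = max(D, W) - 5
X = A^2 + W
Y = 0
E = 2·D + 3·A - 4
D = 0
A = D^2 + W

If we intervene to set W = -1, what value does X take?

The intervention breaks the incoming arrows to W: W = -Y + 5 no longer applies, and W = -1.
A = D^2 + W  [with D=0, W=-1]  = -1
X = A^2 + W  [with A=-1, W=-1]  = 0

0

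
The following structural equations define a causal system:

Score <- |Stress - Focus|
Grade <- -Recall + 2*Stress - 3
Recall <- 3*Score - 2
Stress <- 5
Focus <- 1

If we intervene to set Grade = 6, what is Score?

4

do(Grade=6) replaces the equation Grade <- -Recall + 2*Stress - 3 with the constant Grade = 6.
Score is not downstream of the intervention, so its value is determined by the original equations.
Score = |Stress - Focus|  [with Stress=5, Focus=1]  = 4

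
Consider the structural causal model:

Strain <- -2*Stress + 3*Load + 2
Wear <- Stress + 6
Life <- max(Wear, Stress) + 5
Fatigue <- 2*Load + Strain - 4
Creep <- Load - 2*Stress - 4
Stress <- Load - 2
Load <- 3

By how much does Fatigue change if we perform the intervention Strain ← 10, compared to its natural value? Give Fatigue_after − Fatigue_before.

The intervention breaks the incoming arrows to Strain: Strain <- -2*Stress + 3*Load + 2 no longer applies, and Strain = 10.
Fatigue = 2*Load + Strain - 4  [with Load=3, Strain=10]  = 12
Without intervention: Stress = Load - 2  [with Load=3]  = 1; Strain = -2*Stress + 3*Load + 2  [with Stress=1, Load=3]  = 9; Fatigue = 2*Load + Strain - 4  [with Load=3, Strain=9]  = 11.
Change = 12 − 11 = 1.

1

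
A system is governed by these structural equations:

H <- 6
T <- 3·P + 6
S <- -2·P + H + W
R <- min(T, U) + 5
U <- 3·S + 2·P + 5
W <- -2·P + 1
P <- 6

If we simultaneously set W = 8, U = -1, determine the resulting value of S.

The joint intervention fixes W = 8, U = -1, removing each variable's own equation.
S = -2·P + H + W  [with P=6, H=6, W=8]  = 2

2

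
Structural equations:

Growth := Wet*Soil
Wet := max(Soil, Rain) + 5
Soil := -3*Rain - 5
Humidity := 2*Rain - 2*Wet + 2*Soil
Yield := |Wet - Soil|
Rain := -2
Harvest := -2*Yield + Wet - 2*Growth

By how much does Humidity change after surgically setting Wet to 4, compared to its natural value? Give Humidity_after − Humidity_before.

4

do(Wet=4) replaces the equation Wet := max(Soil, Rain) + 5 with the constant Wet = 4.
Soil = -3*Rain - 5  [with Rain=-2]  = 1
Humidity = 2*Rain - 2*Wet + 2*Soil  [with Rain=-2, Wet=4, Soil=1]  = -10
Without intervention: Soil = -3*Rain - 5  [with Rain=-2]  = 1; Wet = max(Soil, Rain) + 5  [with Soil=1, Rain=-2]  = 6; Humidity = 2*Rain - 2*Wet + 2*Soil  [with Rain=-2, Wet=6, Soil=1]  = -14.
Change = -10 − (-14) = 4.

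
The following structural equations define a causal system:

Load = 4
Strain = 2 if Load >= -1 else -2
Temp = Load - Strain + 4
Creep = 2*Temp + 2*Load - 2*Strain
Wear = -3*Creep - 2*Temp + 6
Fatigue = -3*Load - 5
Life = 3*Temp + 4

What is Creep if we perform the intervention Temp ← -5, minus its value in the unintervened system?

The intervention breaks the incoming arrows to Temp: Temp = Load - Strain + 4 no longer applies, and Temp = -5.
Strain = 2 if Load >= -1 else -2  [with Load=4]  = 2
Creep = 2*Temp + 2*Load - 2*Strain  [with Temp=-5, Load=4, Strain=2]  = -6
Without intervention: Strain = 2 if Load >= -1 else -2  [with Load=4]  = 2; Temp = Load - Strain + 4  [with Load=4, Strain=2]  = 6; Creep = 2*Temp + 2*Load - 2*Strain  [with Temp=6, Load=4, Strain=2]  = 16.
Change = -6 − 16 = -22.

-22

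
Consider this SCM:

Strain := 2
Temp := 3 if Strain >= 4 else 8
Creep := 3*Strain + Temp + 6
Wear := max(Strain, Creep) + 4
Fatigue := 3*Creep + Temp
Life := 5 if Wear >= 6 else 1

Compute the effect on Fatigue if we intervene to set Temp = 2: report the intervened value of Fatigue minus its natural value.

do(Temp=2) replaces the equation Temp := 3 if Strain >= 4 else 8 with the constant Temp = 2.
Creep = 3*Strain + Temp + 6  [with Strain=2, Temp=2]  = 14
Fatigue = 3*Creep + Temp  [with Creep=14, Temp=2]  = 44
Without intervention: Temp = 3 if Strain >= 4 else 8  [with Strain=2]  = 8; Creep = 3*Strain + Temp + 6  [with Strain=2, Temp=8]  = 20; Fatigue = 3*Creep + Temp  [with Creep=20, Temp=8]  = 68.
Change = 44 − 68 = -24.

-24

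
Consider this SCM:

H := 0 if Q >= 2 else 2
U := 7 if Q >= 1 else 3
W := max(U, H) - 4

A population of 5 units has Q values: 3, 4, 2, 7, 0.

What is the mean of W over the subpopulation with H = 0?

3

Observing H=0 restricts to units where H's equation naturally yields 0: Q ∈ {3, 4, 2, 7}. In that subpopulation W = 3, 3, 3, 3, mean 3.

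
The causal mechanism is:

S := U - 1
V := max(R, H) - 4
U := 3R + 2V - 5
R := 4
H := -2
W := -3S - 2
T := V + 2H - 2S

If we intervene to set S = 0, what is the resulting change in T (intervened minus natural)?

12

The intervention breaks the incoming arrows to S: S := U - 1 no longer applies, and S = 0.
V = max(R, H) - 4  [with R=4, H=-2]  = 0
T = V + 2H - 2S  [with V=0, H=-2, S=0]  = -4
Without intervention: V = max(R, H) - 4  [with R=4, H=-2]  = 0; U = 3R + 2V - 5  [with R=4, V=0]  = 7; S = U - 1  [with U=7]  = 6; T = V + 2H - 2S  [with V=0, H=-2, S=6]  = -16.
Change = -4 − (-16) = 12.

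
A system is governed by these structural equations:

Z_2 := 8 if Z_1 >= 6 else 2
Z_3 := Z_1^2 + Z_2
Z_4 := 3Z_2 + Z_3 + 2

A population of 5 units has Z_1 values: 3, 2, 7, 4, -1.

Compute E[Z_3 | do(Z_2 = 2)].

17.8

do(Z_2=2) breaks Z_2's dependence on Z_1. With Z_2=2 fixed, Z_3 across the units is 11, 6, 51, 18, 3, mean 17.8.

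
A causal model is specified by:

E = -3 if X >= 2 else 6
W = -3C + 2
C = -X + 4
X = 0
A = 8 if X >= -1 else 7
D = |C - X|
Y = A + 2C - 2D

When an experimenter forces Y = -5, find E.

do(Y=-5) replaces the equation Y = A + 2C - 2D with the constant Y = -5.
Since E is not a descendant of the intervened variable, it is unaffected.
E = -3 if X >= 2 else 6  [with X=0]  = 6

6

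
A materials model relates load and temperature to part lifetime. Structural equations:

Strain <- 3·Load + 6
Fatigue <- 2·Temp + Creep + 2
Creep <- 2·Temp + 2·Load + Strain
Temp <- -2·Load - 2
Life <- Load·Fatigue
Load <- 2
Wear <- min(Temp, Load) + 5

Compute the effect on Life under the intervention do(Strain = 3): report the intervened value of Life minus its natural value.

Under do(Strain=3), the mechanism Strain <- 3·Load + 6 is discarded; Strain is fixed at 3.
Temp = -2·Load - 2  [with Load=2]  = -6
Creep = 2·Temp + 2·Load + Strain  [with Temp=-6, Load=2, Strain=3]  = -5
Fatigue = 2·Temp + Creep + 2  [with Temp=-6, Creep=-5]  = -15
Life = Load·Fatigue  [with Load=2, Fatigue=-15]  = -30
Without intervention: Strain = 3·Load + 6  [with Load=2]  = 12; Temp = -2·Load - 2  [with Load=2]  = -6; Creep = 2·Temp + 2·Load + Strain  [with Temp=-6, Load=2, Strain=12]  = 4; Fatigue = 2·Temp + Creep + 2  [with Temp=-6, Creep=4]  = -6; Life = Load·Fatigue  [with Load=2, Fatigue=-6]  = -12.
Change = -30 − (-12) = -18.

-18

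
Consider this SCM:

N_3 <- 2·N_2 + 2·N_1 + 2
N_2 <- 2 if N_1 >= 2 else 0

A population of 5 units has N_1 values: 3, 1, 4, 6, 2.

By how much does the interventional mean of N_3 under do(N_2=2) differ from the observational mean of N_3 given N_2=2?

-1.1

Under do(N_2=2), N_2's equation is replaced by N_2=2 for every unit. Per-unit N_3: 12, 8, 14, 18, 10. Mean = 12.4.
Observing N_2=2 restricts to units where N_2's equation naturally yields 2: N_1 ∈ {3, 4, 6, 2}. In that subpopulation N_3 = 12, 14, 18, 10, mean 13.5.
Difference = 12.4 − 13.5 = -1.1.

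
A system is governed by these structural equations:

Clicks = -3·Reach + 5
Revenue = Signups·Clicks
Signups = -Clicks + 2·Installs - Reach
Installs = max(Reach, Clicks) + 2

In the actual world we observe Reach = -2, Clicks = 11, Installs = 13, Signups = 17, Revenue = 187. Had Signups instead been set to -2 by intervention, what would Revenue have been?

Intervening sets Signups = -2 and removes its equation (Signups = -Clicks + 2·Installs - Reach).
Clicks = -3·Reach + 5  [with Reach=-2]  = 11
Revenue = Signups·Clicks  [with Signups=-2, Clicks=11]  = -22

-22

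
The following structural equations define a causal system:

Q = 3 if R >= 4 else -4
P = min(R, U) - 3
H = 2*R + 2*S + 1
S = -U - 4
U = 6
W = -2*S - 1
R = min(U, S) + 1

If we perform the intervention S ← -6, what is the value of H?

-21

Under do(S=-6), the mechanism S = -U - 4 is discarded; S is fixed at -6.
R = min(U, S) + 1  [with U=6, S=-6]  = -5
H = 2*R + 2*S + 1  [with R=-5, S=-6]  = -21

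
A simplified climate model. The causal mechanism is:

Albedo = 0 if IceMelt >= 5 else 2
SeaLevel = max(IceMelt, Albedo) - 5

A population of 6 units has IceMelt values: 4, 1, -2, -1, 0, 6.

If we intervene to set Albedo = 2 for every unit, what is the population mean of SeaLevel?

-2

do(Albedo=2) breaks Albedo's dependence on IceMelt. With Albedo=2 fixed, SeaLevel across the units is -1, -3, -3, -3, -3, 1, mean -2.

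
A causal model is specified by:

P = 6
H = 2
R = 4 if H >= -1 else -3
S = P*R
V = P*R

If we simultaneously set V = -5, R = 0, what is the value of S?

Under do(V = -5, R = 0), each intervened variable's structural equation is replaced by its fixed value.
S = P*R  [with P=6, R=0]  = 0

0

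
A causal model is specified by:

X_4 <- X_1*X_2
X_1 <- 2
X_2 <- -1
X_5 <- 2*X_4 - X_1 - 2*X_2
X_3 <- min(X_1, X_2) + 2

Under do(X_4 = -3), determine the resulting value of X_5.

-6

Intervening sets X_4 = -3 and removes its equation (X_4 <- X_1*X_2).
X_5 = 2*X_4 - X_1 - 2*X_2  [with X_4=-3, X_1=2, X_2=-1]  = -6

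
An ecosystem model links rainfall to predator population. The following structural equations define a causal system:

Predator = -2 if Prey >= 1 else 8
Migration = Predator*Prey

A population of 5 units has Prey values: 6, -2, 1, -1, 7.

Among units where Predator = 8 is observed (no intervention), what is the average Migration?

Observing Predator=8 restricts to units where Predator's equation naturally yields 8: Prey ∈ {-2, -1}. In that subpopulation Migration = -16, -8, mean -12.

-12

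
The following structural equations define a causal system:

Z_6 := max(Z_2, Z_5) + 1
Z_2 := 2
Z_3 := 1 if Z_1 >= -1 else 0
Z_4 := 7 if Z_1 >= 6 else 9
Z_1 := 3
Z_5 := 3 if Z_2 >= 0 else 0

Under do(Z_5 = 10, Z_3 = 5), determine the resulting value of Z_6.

The joint intervention fixes Z_5 = 10, Z_3 = 5, removing each variable's own equation.
Z_6 = max(Z_2, Z_5) + 1  [with Z_2=2, Z_5=10]  = 11

11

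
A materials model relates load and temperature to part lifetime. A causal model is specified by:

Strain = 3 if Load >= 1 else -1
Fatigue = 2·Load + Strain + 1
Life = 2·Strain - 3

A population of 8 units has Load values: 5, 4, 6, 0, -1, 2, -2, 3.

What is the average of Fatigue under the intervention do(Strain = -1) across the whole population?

do(Strain=-1) breaks Strain's dependence on Load. With Strain=-1 fixed, Fatigue across the units is 10, 8, 12, 0, -2, 4, -4, 6, mean 4.25.

4.25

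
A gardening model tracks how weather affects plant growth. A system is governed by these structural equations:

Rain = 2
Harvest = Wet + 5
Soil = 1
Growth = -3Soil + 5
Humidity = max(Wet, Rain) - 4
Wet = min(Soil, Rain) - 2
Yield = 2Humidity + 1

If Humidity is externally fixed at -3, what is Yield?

-5

The intervention breaks the incoming arrows to Humidity: Humidity = max(Wet, Rain) - 4 no longer applies, and Humidity = -3.
Yield = 2Humidity + 1  [with Humidity=-3]  = -5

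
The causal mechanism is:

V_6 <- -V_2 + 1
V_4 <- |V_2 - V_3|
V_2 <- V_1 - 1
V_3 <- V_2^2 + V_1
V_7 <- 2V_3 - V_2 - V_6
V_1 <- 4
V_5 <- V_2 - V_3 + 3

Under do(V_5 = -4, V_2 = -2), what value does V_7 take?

15

Setting V_5 = -4, V_2 = -2 by intervention discards those variables' equations.
V_3 = V_2^2 + V_1  [with V_2=-2, V_1=4]  = 8
V_6 = -V_2 + 1  [with V_2=-2]  = 3
V_7 = 2V_3 - V_2 - V_6  [with V_3=8, V_2=-2, V_6=3]  = 15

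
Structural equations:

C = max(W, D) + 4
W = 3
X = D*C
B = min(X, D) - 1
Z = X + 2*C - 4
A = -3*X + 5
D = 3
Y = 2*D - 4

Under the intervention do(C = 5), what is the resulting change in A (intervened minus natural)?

do(C=5) replaces the equation C = max(W, D) + 4 with the constant C = 5.
X = D*C  [with D=3, C=5]  = 15
A = -3*X + 5  [with X=15]  = -40
Without intervention: C = max(W, D) + 4  [with W=3, D=3]  = 7; X = D*C  [with D=3, C=7]  = 21; A = -3*X + 5  [with X=21]  = -58.
Change = -40 − (-58) = 18.

18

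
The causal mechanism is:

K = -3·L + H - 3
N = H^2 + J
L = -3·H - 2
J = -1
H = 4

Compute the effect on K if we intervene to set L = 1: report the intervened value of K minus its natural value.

Intervening sets L = 1 and removes its equation (L = -3·H - 2).
K = -3·L + H - 3  [with L=1, H=4]  = -2
Without intervention: L = -3·H - 2  [with H=4]  = -14; K = -3·L + H - 3  [with L=-14, H=4]  = 43.
Change = -2 − 43 = -45.

-45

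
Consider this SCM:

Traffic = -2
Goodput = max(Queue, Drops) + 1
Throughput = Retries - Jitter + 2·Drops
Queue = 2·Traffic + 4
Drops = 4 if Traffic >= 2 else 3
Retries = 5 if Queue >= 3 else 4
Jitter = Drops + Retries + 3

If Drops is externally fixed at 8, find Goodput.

The intervention breaks the incoming arrows to Drops: Drops = 4 if Traffic >= 2 else 3 no longer applies, and Drops = 8.
Queue = 2·Traffic + 4  [with Traffic=-2]  = 0
Goodput = max(Queue, Drops) + 1  [with Queue=0, Drops=8]  = 9

9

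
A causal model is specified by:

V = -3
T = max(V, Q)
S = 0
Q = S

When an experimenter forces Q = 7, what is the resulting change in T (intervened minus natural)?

7

The intervention breaks the incoming arrows to Q: Q = S no longer applies, and Q = 7.
T = max(V, Q)  [with V=-3, Q=7]  = 7
Without intervention: Q = S  [with S=0]  = 0; T = max(V, Q)  [with V=-3, Q=0]  = 0.
Change = 7 − 0 = 7.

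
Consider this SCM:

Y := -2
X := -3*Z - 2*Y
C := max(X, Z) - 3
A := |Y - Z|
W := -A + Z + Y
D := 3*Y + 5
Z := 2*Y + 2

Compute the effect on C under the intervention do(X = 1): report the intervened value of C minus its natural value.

The intervention breaks the incoming arrows to X: X := -3*Z - 2*Y no longer applies, and X = 1.
Z = 2*Y + 2  [with Y=-2]  = -2
C = max(X, Z) - 3  [with X=1, Z=-2]  = -2
Without intervention: Z = 2*Y + 2  [with Y=-2]  = -2; X = -3*Z - 2*Y  [with Z=-2, Y=-2]  = 10; C = max(X, Z) - 3  [with X=10, Z=-2]  = 7.
Change = -2 − 7 = -9.

-9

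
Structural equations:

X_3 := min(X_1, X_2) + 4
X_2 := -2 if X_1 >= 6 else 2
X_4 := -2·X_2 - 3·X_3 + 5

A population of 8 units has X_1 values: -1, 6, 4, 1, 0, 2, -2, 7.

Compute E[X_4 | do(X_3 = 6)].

-15

The intervention sets X_3=6 in all 8 units regardless of X_1. Recomputing X_4 per unit gives -17, -9, -17, -17, -17, -17, -17, -9; average -15.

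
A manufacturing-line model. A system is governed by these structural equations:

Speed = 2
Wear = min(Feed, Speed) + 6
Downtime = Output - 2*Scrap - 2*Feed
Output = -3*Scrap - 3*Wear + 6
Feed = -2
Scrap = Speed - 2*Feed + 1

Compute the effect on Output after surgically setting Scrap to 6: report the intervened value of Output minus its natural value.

Intervening sets Scrap = 6 and removes its equation (Scrap = Speed - 2*Feed + 1).
Wear = min(Feed, Speed) + 6  [with Feed=-2, Speed=2]  = 4
Output = -3*Scrap - 3*Wear + 6  [with Scrap=6, Wear=4]  = -24
Without intervention: Wear = min(Feed, Speed) + 6  [with Feed=-2, Speed=2]  = 4; Scrap = Speed - 2*Feed + 1  [with Speed=2, Feed=-2]  = 7; Output = -3*Scrap - 3*Wear + 6  [with Scrap=7, Wear=4]  = -27.
Change = -24 − (-27) = 3.

3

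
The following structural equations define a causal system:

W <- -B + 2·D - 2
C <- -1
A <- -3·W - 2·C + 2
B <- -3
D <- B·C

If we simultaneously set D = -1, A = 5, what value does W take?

The joint intervention fixes D = -1, A = 5, removing each variable's own equation.
W = -B + 2·D - 2  [with B=-3, D=-1]  = -1

-1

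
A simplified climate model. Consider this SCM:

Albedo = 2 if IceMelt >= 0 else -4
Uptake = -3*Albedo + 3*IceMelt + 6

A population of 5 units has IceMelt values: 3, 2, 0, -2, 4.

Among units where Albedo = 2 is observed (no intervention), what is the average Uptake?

Observing Albedo=2 restricts to units where Albedo's equation naturally yields 2: IceMelt ∈ {3, 2, 0, 4}. In that subpopulation Uptake = 9, 6, 0, 12, mean 6.75.

6.75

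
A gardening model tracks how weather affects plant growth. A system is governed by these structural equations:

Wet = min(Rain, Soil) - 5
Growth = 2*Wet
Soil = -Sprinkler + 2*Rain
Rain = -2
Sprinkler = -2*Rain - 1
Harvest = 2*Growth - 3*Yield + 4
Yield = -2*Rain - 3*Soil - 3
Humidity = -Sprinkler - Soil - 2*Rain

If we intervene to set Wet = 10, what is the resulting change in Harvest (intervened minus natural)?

88

do(Wet=10) replaces the equation Wet = min(Rain, Soil) - 5 with the constant Wet = 10.
Sprinkler = -2*Rain - 1  [with Rain=-2]  = 3
Soil = -Sprinkler + 2*Rain  [with Sprinkler=3, Rain=-2]  = -7
Growth = 2*Wet  [with Wet=10]  = 20
Yield = -2*Rain - 3*Soil - 3  [with Rain=-2, Soil=-7]  = 22
Harvest = 2*Growth - 3*Yield + 4  [with Growth=20, Yield=22]  = -22
Without intervention: Sprinkler = -2*Rain - 1  [with Rain=-2]  = 3; Soil = -Sprinkler + 2*Rain  [with Sprinkler=3, Rain=-2]  = -7; Wet = min(Rain, Soil) - 5  [with Rain=-2, Soil=-7]  = -12; Growth = 2*Wet  [with Wet=-12]  = -24; Yield = -2*Rain - 3*Soil - 3  [with Rain=-2, Soil=-7]  = 22; Harvest = 2*Growth - 3*Yield + 4  [with Growth=-24, Yield=22]  = -110.
Change = -22 − (-110) = 88.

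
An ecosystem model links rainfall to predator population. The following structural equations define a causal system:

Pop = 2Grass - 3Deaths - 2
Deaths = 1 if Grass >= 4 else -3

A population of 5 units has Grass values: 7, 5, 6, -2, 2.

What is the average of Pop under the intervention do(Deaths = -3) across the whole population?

Under do(Deaths=-3), Deaths's equation is replaced by Deaths=-3 for every unit. Per-unit Pop: 21, 17, 19, 3, 11. Mean = 14.2.

14.2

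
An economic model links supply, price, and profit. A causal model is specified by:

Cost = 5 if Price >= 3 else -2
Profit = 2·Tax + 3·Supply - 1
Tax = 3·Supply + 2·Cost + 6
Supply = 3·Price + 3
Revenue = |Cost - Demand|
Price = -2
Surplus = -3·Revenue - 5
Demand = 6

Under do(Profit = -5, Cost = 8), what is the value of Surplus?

-11

The joint intervention fixes Profit = -5, Cost = 8, removing each variable's own equation.
Revenue = |Cost - Demand|  [with Cost=8, Demand=6]  = 2
Surplus = -3·Revenue - 5  [with Revenue=2]  = -11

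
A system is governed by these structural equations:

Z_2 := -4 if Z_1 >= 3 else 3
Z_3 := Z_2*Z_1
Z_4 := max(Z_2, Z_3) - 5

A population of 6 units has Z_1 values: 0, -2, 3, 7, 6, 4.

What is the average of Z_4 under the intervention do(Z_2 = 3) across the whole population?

6

Every unit gets Z_2=3 under the intervention. Z_4 values become -2, -2, 4, 16, 13, 7; E[Z_4|do(Z_2=3)] = 6.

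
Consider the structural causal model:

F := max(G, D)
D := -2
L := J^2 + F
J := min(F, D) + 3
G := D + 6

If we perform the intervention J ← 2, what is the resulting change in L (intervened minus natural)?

3

Intervening sets J = 2 and removes its equation (J := min(F, D) + 3).
G = D + 6  [with D=-2]  = 4
F = max(G, D)  [with G=4, D=-2]  = 4
L = J^2 + F  [with J=2, F=4]  = 8
Without intervention: G = D + 6  [with D=-2]  = 4; F = max(G, D)  [with G=4, D=-2]  = 4; J = min(F, D) + 3  [with F=4, D=-2]  = 1; L = J^2 + F  [with J=1, F=4]  = 5.
Change = 8 − 5 = 3.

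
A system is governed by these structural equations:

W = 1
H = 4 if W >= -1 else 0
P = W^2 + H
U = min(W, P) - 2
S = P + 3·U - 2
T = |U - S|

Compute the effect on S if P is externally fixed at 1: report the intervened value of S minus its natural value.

-4

do(P=1) replaces the equation P = W^2 + H with the constant P = 1.
U = min(W, P) - 2  [with W=1, P=1]  = -1
S = P + 3·U - 2  [with P=1, U=-1]  = -4
Without intervention: H = 4 if W >= -1 else 0  [with W=1]  = 4; P = W^2 + H  [with W=1, H=4]  = 5; U = min(W, P) - 2  [with W=1, P=5]  = -1; S = P + 3·U - 2  [with P=5, U=-1]  = 0.
Change = -4 − 0 = -4.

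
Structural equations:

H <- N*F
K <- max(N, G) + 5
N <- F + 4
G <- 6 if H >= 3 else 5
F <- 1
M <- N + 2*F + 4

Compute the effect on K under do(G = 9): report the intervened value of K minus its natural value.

The intervention breaks the incoming arrows to G: G <- 6 if H >= 3 else 5 no longer applies, and G = 9.
N = F + 4  [with F=1]  = 5
K = max(N, G) + 5  [with N=5, G=9]  = 14
Without intervention: N = F + 4  [with F=1]  = 5; H = N*F  [with N=5, F=1]  = 5; G = 6 if H >= 3 else 5  [with H=5]  = 6; K = max(N, G) + 5  [with N=5, G=6]  = 11.
Change = 14 − 11 = 3.

3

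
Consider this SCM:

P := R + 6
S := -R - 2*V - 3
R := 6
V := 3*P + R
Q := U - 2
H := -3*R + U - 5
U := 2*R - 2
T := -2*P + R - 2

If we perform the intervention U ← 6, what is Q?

4

Under do(U=6), the mechanism U := 2*R - 2 is discarded; U is fixed at 6.
Q = U - 2  [with U=6]  = 4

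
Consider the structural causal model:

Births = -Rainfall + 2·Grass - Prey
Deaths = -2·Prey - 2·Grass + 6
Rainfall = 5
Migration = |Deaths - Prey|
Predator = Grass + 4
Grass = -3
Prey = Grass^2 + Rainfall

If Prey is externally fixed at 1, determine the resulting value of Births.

-12

do(Prey=1) replaces the equation Prey = Grass^2 + Rainfall with the constant Prey = 1.
Births = -Rainfall + 2·Grass - Prey  [with Rainfall=5, Grass=-3, Prey=1]  = -12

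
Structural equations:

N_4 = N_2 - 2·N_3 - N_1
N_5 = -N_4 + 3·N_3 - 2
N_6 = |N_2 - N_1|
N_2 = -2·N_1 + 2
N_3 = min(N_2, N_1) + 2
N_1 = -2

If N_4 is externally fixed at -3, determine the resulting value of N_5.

1

Intervening sets N_4 = -3 and removes its equation (N_4 = N_2 - 2·N_3 - N_1).
N_2 = -2·N_1 + 2  [with N_1=-2]  = 6
N_3 = min(N_2, N_1) + 2  [with N_2=6, N_1=-2]  = 0
N_5 = -N_4 + 3·N_3 - 2  [with N_4=-3, N_3=0]  = 1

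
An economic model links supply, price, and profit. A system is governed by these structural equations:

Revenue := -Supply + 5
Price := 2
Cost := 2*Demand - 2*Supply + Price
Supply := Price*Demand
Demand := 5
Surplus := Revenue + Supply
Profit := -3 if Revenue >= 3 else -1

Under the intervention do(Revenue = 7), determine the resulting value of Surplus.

Under do(Revenue=7), the mechanism Revenue := -Supply + 5 is discarded; Revenue is fixed at 7.
Supply = Price*Demand  [with Price=2, Demand=5]  = 10
Surplus = Revenue + Supply  [with Revenue=7, Supply=10]  = 17

17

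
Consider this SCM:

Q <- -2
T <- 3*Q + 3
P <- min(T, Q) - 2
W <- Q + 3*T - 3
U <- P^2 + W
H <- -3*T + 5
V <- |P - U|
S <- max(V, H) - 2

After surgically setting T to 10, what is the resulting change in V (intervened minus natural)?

29

Under do(T=10), the mechanism T <- 3*Q + 3 is discarded; T is fixed at 10.
P = min(T, Q) - 2  [with T=10, Q=-2]  = -4
W = Q + 3*T - 3  [with Q=-2, T=10]  = 25
U = P^2 + W  [with P=-4, W=25]  = 41
V = |P - U|  [with P=-4, U=41]  = 45
Without intervention: T = 3*Q + 3  [with Q=-2]  = -3; P = min(T, Q) - 2  [with T=-3, Q=-2]  = -5; W = Q + 3*T - 3  [with Q=-2, T=-3]  = -14; U = P^2 + W  [with P=-5, W=-14]  = 11; V = |P - U|  [with P=-5, U=11]  = 16.
Change = 45 − 16 = 29.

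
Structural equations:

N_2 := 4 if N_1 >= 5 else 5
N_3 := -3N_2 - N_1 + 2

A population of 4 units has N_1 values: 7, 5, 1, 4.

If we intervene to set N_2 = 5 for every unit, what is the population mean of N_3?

Under do(N_2=5), N_2's equation is replaced by N_2=5 for every unit. Per-unit N_3: -20, -18, -14, -17. Mean = -17.25.

-17.25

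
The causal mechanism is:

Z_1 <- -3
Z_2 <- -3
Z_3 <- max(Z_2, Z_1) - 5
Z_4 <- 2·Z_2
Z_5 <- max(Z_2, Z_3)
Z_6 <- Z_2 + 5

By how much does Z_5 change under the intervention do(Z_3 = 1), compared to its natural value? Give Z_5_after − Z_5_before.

do(Z_3=1) replaces the equation Z_3 <- max(Z_2, Z_1) - 5 with the constant Z_3 = 1.
Z_5 = max(Z_2, Z_3)  [with Z_2=-3, Z_3=1]  = 1
Without intervention: Z_3 = max(Z_2, Z_1) - 5  [with Z_2=-3, Z_1=-3]  = -8; Z_5 = max(Z_2, Z_3)  [with Z_2=-3, Z_3=-8]  = -3.
Change = 1 − (-3) = 4.

4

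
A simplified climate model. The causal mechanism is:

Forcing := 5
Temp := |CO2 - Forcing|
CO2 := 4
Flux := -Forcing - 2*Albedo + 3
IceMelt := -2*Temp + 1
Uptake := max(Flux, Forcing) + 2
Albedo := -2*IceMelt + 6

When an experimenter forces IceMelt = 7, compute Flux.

Under do(IceMelt=7), the mechanism IceMelt := -2*Temp + 1 is discarded; IceMelt is fixed at 7.
Albedo = -2*IceMelt + 6  [with IceMelt=7]  = -8
Flux = -Forcing - 2*Albedo + 3  [with Forcing=5, Albedo=-8]  = 14

14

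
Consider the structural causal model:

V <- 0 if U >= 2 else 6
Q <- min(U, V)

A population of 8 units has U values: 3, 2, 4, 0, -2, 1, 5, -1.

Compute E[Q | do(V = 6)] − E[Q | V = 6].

2

Under do(V=6), V's equation is replaced by V=6 for every unit. Per-unit Q: 3, 2, 4, 0, -2, 1, 5, -1. Mean = 1.5.
Conditioning on V=6 selects the 4 unit(s) with U ∈ {0, -2, 1, -1}. Their Q values: 0, -2, 1, -1. Mean = -0.5.
Difference = 1.5 − (-0.5) = 2.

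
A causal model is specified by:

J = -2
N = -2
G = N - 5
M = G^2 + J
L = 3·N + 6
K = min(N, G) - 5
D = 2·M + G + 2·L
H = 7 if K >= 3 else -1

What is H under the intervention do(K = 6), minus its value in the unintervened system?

8

Intervening sets K = 6 and removes its equation (K = min(N, G) - 5).
H = 7 if K >= 3 else -1  [with K=6]  = 7
Without intervention: G = N - 5  [with N=-2]  = -7; K = min(N, G) - 5  [with N=-2, G=-7]  = -12; H = 7 if K >= 3 else -1  [with K=-12]  = -1.
Change = 7 − (-1) = 8.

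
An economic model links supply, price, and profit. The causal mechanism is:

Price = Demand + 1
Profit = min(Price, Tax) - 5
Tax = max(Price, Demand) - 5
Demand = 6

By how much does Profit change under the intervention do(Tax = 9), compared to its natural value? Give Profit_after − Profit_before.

The intervention breaks the incoming arrows to Tax: Tax = max(Price, Demand) - 5 no longer applies, and Tax = 9.
Price = Demand + 1  [with Demand=6]  = 7
Profit = min(Price, Tax) - 5  [with Price=7, Tax=9]  = 2
Without intervention: Price = Demand + 1  [with Demand=6]  = 7; Tax = max(Price, Demand) - 5  [with Price=7, Demand=6]  = 2; Profit = min(Price, Tax) - 5  [with Price=7, Tax=2]  = -3.
Change = 2 − (-3) = 5.

5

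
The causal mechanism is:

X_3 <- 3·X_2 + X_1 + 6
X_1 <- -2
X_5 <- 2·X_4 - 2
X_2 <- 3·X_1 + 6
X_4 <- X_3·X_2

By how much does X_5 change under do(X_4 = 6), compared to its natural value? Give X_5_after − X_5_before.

Intervening sets X_4 = 6 and removes its equation (X_4 <- X_3·X_2).
X_5 = 2·X_4 - 2  [with X_4=6]  = 10
Without intervention: X_2 = 3·X_1 + 6  [with X_1=-2]  = 0; X_3 = 3·X_2 + X_1 + 6  [with X_2=0, X_1=-2]  = 4; X_4 = X_3·X_2  [with X_3=4, X_2=0]  = 0; X_5 = 2·X_4 - 2  [with X_4=0]  = -2.
Change = 10 − (-2) = 12.

12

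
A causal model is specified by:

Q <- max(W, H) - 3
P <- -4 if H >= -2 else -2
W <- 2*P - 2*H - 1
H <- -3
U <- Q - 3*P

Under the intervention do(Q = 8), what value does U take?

Intervening sets Q = 8 and removes its equation (Q <- max(W, H) - 3).
P = -4 if H >= -2 else -2  [with H=-3]  = -2
U = Q - 3*P  [with Q=8, P=-2]  = 14

14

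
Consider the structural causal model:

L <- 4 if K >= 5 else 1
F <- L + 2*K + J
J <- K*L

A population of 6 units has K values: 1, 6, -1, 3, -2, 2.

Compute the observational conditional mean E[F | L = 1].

2.8

E[F|L=1] averages over only the 5 units with L=1 (K = 1, -1, 3, -2, 2): F = 4, -2, 10, -5, 7, mean 2.8.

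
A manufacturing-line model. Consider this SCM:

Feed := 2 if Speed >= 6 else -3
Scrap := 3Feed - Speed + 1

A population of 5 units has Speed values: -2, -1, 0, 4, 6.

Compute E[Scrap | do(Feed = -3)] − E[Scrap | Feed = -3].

-1.15

Every unit gets Feed=-3 under the intervention. Scrap values become -6, -7, -8, -12, -14; E[Scrap|do(Feed=-3)] = -9.4.
Observing Feed=-3 restricts to units where Feed's equation naturally yields -3: Speed ∈ {-2, -1, 0, 4}. In that subpopulation Scrap = -6, -7, -8, -12, mean -8.25.
Difference = -9.4 − (-8.25) = -1.15.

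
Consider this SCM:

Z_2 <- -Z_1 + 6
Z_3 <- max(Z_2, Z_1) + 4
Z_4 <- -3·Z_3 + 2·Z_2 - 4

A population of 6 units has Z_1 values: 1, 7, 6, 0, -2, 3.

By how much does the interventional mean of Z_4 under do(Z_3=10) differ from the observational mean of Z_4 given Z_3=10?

1

do(Z_3=10) breaks Z_3's dependence on Z_1. With Z_3=10 fixed, Z_4 across the units is -24, -36, -34, -22, -18, -28, mean -27.
E[Z_4|Z_3=10] averages over only the 2 units with Z_3=10 (Z_1 = 6, 0): Z_4 = -34, -22, mean -28.
Difference = -27 − (-28) = 1.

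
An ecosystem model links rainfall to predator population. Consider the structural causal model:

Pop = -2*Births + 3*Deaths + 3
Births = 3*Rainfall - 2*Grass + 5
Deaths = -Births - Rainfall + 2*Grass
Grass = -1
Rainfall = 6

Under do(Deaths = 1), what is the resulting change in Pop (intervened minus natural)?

Intervening sets Deaths = 1 and removes its equation (Deaths = -Births - Rainfall + 2*Grass).
Births = 3*Rainfall - 2*Grass + 5  [with Rainfall=6, Grass=-1]  = 25
Pop = -2*Births + 3*Deaths + 3  [with Births=25, Deaths=1]  = -44
Without intervention: Births = 3*Rainfall - 2*Grass + 5  [with Rainfall=6, Grass=-1]  = 25; Deaths = -Births - Rainfall + 2*Grass  [with Births=25, Rainfall=6, Grass=-1]  = -33; Pop = -2*Births + 3*Deaths + 3  [with Births=25, Deaths=-33]  = -146.
Change = -44 − (-146) = 102.

102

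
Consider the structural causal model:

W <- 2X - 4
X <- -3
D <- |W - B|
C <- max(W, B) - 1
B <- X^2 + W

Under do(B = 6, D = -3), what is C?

5

Setting B = 6, D = -3 by intervention discards those variables' equations.
W = 2X - 4  [with X=-3]  = -10
C = max(W, B) - 1  [with W=-10, B=6]  = 5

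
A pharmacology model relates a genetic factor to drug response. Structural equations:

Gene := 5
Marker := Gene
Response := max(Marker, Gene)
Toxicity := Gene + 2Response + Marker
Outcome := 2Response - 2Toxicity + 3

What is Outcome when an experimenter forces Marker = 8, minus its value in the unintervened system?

-12

do(Marker=8) replaces the equation Marker := Gene with the constant Marker = 8.
Response = max(Marker, Gene)  [with Marker=8, Gene=5]  = 8
Toxicity = Gene + 2Response + Marker  [with Gene=5, Response=8, Marker=8]  = 29
Outcome = 2Response - 2Toxicity + 3  [with Response=8, Toxicity=29]  = -39
Without intervention: Marker = Gene  [with Gene=5]  = 5; Response = max(Marker, Gene)  [with Marker=5, Gene=5]  = 5; Toxicity = Gene + 2Response + Marker  [with Gene=5, Response=5, Marker=5]  = 20; Outcome = 2Response - 2Toxicity + 3  [with Response=5, Toxicity=20]  = -27.
Change = -39 − (-27) = -12.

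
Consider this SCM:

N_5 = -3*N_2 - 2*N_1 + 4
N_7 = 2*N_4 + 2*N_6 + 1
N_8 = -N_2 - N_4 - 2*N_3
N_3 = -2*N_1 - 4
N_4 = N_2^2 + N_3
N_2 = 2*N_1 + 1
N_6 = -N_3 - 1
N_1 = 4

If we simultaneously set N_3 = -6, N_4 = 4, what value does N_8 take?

The joint intervention fixes N_3 = -6, N_4 = 4, removing each variable's own equation.
N_2 = 2*N_1 + 1  [with N_1=4]  = 9
N_8 = -N_2 - N_4 - 2*N_3  [with N_2=9, N_4=4, N_3=-6]  = -1

-1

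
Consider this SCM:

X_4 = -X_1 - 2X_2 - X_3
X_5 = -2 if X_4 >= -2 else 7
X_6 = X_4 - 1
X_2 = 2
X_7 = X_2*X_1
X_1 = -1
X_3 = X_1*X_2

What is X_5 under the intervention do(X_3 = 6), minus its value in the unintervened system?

do(X_3=6) replaces the equation X_3 = X_1*X_2 with the constant X_3 = 6.
X_4 = -X_1 - 2X_2 - X_3  [with X_1=-1, X_2=2, X_3=6]  = -9
X_5 = -2 if X_4 >= -2 else 7  [with X_4=-9]  = 7
Without intervention: X_3 = X_1*X_2  [with X_1=-1, X_2=2]  = -2; X_4 = -X_1 - 2X_2 - X_3  [with X_1=-1, X_2=2, X_3=-2]  = -1; X_5 = -2 if X_4 >= -2 else 7  [with X_4=-1]  = -2.
Change = 7 − (-2) = 9.

9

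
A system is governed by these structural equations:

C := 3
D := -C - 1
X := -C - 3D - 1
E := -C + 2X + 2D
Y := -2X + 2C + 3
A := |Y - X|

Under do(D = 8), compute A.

93

Under do(D=8), the mechanism D := -C - 1 is discarded; D is fixed at 8.
X = -C - 3D - 1  [with C=3, D=8]  = -28
Y = -2X + 2C + 3  [with X=-28, C=3]  = 65
A = |Y - X|  [with Y=65, X=-28]  = 93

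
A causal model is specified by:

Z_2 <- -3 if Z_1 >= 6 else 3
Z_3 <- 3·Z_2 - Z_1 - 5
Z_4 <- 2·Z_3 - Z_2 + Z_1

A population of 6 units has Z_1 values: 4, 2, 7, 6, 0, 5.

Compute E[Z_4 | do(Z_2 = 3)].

1

do(Z_2=3) breaks Z_2's dependence on Z_1. With Z_2=3 fixed, Z_4 across the units is 1, 3, -2, -1, 5, 0, mean 1.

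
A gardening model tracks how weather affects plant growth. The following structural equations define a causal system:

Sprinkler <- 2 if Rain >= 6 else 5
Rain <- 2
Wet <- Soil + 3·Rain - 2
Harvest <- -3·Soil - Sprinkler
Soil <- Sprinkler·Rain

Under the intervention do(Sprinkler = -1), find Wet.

2

Under do(Sprinkler=-1), the mechanism Sprinkler <- 2 if Rain >= 6 else 5 is discarded; Sprinkler is fixed at -1.
Soil = Sprinkler·Rain  [with Sprinkler=-1, Rain=2]  = -2
Wet = Soil + 3·Rain - 2  [with Soil=-2, Rain=2]  = 2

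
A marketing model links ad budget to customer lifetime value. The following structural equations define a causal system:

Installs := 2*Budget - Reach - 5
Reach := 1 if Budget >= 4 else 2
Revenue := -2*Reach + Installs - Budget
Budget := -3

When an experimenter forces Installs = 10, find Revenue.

The intervention breaks the incoming arrows to Installs: Installs := 2*Budget - Reach - 5 no longer applies, and Installs = 10.
Reach = 1 if Budget >= 4 else 2  [with Budget=-3]  = 2
Revenue = -2*Reach + Installs - Budget  [with Reach=2, Installs=10, Budget=-3]  = 9

9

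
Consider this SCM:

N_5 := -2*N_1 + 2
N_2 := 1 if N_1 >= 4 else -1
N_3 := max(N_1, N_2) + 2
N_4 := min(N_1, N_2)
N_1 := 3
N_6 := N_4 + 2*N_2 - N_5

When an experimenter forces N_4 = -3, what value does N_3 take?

Under do(N_4=-3), the mechanism N_4 := min(N_1, N_2) is discarded; N_4 is fixed at -3.
Since N_3 is not a descendant of the intervened variable, it is unaffected.
N_2 = 1 if N_1 >= 4 else -1  [with N_1=3]  = -1
N_3 = max(N_1, N_2) + 2  [with N_1=3, N_2=-1]  = 5

5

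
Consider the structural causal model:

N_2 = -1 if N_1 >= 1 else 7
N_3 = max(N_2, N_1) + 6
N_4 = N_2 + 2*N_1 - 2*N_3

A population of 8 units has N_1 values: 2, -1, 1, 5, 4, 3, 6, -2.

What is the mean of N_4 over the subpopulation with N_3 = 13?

Observing N_3=13 restricts to units where N_3's equation naturally yields 13: N_1 ∈ {-1, -2}. In that subpopulation N_4 = -21, -23, mean -22.

-22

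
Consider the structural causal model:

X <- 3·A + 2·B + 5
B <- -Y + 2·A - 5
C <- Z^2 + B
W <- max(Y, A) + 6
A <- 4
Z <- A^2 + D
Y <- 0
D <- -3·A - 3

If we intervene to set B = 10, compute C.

do(B=10) replaces the equation B <- -Y + 2·A - 5 with the constant B = 10.
D = -3·A - 3  [with A=4]  = -15
Z = A^2 + D  [with A=4, D=-15]  = 1
C = Z^2 + B  [with Z=1, B=10]  = 11

11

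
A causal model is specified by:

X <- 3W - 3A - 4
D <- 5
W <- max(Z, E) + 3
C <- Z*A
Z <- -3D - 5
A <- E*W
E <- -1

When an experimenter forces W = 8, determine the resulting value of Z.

Under do(W=8), the mechanism W <- max(Z, E) + 3 is discarded; W is fixed at 8.
Since Z is not a descendant of the intervened variable, it is unaffected.
Z = -3D - 5  [with D=5]  = -20

-20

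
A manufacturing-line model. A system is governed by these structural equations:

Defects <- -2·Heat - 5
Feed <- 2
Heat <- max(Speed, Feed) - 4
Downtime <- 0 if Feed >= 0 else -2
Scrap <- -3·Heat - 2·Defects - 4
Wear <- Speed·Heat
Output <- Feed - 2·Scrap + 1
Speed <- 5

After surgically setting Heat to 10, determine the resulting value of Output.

-29

The intervention breaks the incoming arrows to Heat: Heat <- max(Speed, Feed) - 4 no longer applies, and Heat = 10.
Defects = -2·Heat - 5  [with Heat=10]  = -25
Scrap = -3·Heat - 2·Defects - 4  [with Heat=10, Defects=-25]  = 16
Output = Feed - 2·Scrap + 1  [with Feed=2, Scrap=16]  = -29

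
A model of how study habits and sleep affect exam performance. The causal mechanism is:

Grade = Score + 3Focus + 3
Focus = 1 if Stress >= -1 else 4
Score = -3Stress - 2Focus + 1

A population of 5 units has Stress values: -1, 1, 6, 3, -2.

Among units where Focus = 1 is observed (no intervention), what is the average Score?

Conditioning on Focus=1 selects the 4 unit(s) with Stress ∈ {-1, 1, 6, 3}. Their Score values: 2, -4, -19, -10. Mean = -7.75.

-7.75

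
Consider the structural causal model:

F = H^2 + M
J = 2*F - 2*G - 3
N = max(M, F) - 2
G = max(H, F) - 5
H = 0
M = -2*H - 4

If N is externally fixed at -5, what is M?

-4

Under do(N=-5), the mechanism N = max(M, F) - 2 is discarded; N is fixed at -5.
No directed path runs from N to M, so M keeps its natural value.
M = -2*H - 4  [with H=0]  = -4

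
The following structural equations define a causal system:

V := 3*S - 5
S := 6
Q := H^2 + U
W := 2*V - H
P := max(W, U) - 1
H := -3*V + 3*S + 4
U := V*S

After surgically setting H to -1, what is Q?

The intervention breaks the incoming arrows to H: H := -3*V + 3*S + 4 no longer applies, and H = -1.
V = 3*S - 5  [with S=6]  = 13
U = V*S  [with V=13, S=6]  = 78
Q = H^2 + U  [with H=-1, U=78]  = 79

79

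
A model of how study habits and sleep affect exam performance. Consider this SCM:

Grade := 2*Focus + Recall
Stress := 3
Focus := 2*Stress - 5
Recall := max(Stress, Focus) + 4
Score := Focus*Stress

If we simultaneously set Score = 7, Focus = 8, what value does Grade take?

28

Setting Score = 7, Focus = 8 by intervention discards those variables' equations.
Recall = max(Stress, Focus) + 4  [with Stress=3, Focus=8]  = 12
Grade = 2*Focus + Recall  [with Focus=8, Recall=12]  = 28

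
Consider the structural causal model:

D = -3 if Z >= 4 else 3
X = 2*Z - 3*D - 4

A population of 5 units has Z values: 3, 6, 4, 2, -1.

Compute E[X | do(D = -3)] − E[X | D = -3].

-4.4

Under do(D=-3), D's equation is replaced by D=-3 for every unit. Per-unit X: 11, 17, 13, 9, 3. Mean = 10.6.
Observing D=-3 restricts to units where D's equation naturally yields -3: Z ∈ {6, 4}. In that subpopulation X = 17, 13, mean 15.
Difference = 10.6 − 15 = -4.4.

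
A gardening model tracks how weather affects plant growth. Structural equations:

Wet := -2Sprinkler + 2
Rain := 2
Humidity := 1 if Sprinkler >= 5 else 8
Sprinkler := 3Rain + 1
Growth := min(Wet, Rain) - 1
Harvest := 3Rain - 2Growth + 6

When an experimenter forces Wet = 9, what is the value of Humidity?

do(Wet=9) replaces the equation Wet := -2Sprinkler + 2 with the constant Wet = 9.
Humidity is not downstream of the intervention, so its value is determined by the original equations.
Sprinkler = 3Rain + 1  [with Rain=2]  = 7
Humidity = 1 if Sprinkler >= 5 else 8  [with Sprinkler=7]  = 1

1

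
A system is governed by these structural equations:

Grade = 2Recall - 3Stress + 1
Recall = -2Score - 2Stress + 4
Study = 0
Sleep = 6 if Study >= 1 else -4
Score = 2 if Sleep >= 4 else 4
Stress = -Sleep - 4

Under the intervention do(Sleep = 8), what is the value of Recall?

do(Sleep=8) replaces the equation Sleep = 6 if Study >= 1 else -4 with the constant Sleep = 8.
Stress = -Sleep - 4  [with Sleep=8]  = -12
Score = 2 if Sleep >= 4 else 4  [with Sleep=8]  = 2
Recall = -2Score - 2Stress + 4  [with Score=2, Stress=-12]  = 24

24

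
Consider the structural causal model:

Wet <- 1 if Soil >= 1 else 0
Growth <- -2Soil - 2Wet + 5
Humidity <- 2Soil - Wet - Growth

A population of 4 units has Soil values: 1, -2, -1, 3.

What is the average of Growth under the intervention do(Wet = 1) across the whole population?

2.5

Every unit gets Wet=1 under the intervention. Growth values become 1, 7, 5, -3; E[Growth|do(Wet=1)] = 2.5.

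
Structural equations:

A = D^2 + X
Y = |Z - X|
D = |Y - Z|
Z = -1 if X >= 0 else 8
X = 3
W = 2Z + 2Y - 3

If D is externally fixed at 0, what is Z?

Under do(D=0), the mechanism D = |Y - Z| is discarded; D is fixed at 0.
No directed path runs from D to Z, so Z keeps its natural value.
Z = -1 if X >= 0 else 8  [with X=3]  = -1

-1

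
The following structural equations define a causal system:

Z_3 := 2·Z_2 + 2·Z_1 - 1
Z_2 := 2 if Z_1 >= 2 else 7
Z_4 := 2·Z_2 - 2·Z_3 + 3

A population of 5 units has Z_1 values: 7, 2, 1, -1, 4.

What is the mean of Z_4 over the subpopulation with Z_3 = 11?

-10

E[Z_4|Z_3=11] averages over only the 2 units with Z_3=11 (Z_1 = -1, 4): Z_4 = -5, -15, mean -10.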